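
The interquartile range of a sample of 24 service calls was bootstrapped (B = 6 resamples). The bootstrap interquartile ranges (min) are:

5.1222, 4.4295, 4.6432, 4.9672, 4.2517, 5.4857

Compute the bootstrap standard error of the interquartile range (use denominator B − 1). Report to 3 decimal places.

Bootstrap SE is the standard deviation of the 6 replicate interquartile ranges.
Mean of replicates: (5.1222 + 4.4295 + 4.6432 + 4.9672 + 4.2517 + 5.4857) / 6 = 28.89950 / 6 = 4.81658
Sum of squared deviations: (+0.30562)² + (−0.38708)² + (−0.17338)² + (+0.15062)² + (−0.56488)² + (+0.66912)² = 1.06279
Variance = 1.06279 / 5 = 0.21256
SE* = √0.21256

SE* = 0.461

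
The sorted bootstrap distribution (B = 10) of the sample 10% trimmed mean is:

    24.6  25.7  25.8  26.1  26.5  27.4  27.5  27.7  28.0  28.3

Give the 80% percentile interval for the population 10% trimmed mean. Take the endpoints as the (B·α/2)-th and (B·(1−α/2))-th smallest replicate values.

(24.6, 28.0)

α = 0.20; lower rank = 10 × 0.100 = 1; upper rank = 10 × 0.900 = 9.
The 1st smallest replicate is 24.6; the 9th is 28.0.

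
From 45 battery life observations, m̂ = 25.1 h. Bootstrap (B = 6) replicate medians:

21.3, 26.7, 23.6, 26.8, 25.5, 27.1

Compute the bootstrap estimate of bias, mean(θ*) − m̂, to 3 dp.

mean(θ*) = (21.3 + 26.7 + 23.6 + 26.8 + 25.5 + 27.1) / 6 = 25.1667
bias = 25.1667 − 25.1

bias = +0.067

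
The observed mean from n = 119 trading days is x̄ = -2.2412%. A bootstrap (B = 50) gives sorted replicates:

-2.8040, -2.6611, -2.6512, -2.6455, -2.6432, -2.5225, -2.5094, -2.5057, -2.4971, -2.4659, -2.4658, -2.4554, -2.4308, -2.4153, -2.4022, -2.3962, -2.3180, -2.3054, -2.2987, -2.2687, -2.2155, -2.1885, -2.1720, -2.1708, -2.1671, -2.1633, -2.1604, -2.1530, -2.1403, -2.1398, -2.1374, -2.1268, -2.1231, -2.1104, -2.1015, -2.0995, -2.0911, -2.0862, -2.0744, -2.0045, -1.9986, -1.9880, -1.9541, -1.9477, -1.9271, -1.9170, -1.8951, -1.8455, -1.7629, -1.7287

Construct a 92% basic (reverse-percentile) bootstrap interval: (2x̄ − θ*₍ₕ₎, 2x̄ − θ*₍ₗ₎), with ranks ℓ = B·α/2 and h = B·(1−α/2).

Percentile endpoints at ranks 2 and 48: θ*₍2₎ = -2.6611, θ*₍48₎ = -1.8455.
Basic interval reflects these around x̄:
  lower = 2 × -2.2412 − -1.8455 = -2.6369
  upper = 2 × -2.2412 − -2.6611 = -1.8213

(-2.6369, -1.8213)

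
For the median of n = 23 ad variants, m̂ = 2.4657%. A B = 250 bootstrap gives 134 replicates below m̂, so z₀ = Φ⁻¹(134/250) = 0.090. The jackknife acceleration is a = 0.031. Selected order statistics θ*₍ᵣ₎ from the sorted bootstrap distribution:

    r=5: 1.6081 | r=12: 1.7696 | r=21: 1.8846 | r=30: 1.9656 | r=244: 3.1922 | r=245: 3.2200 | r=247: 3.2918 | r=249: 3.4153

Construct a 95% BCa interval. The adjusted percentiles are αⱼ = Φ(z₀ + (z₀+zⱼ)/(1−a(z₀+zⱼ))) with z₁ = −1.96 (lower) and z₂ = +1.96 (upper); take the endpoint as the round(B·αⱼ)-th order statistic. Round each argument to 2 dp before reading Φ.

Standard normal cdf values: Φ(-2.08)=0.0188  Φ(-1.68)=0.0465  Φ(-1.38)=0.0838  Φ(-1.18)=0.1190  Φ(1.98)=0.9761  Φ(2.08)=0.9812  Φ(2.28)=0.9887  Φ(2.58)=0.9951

Lower: z₀ + z₁ = 0.090 + (-1.960) = -1.870; 1 − a(z₀+z₁) = 1 − (0.031)(-1.870) = 1.0580; argument = 0.090 + (-1.870)/1.0580 = -1.6775 → -1.68.
α₁ = Φ(-1.68) = 0.0465; rank = round(250 × 0.0465) = 12; θ*₍12₎ = 1.7696.
Upper: z₀ + z₂ = 2.050; 1 − a(z₀+z₂) = 0.9365; argument = 2.2791 → 2.28; α₂ = 0.9887; rank = 247; θ*₍247₎ = 3.2918.

(1.7696, 3.2918)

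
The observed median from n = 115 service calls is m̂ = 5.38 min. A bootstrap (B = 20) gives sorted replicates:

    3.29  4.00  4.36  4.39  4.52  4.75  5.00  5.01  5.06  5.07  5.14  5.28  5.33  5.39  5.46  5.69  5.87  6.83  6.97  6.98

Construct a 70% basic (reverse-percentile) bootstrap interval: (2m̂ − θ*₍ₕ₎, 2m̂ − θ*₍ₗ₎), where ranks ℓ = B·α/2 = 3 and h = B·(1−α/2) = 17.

Percentile endpoints at ranks 3 and 17: θ*₍3₎ = 4.36, θ*₍17₎ = 5.87.
Basic interval reflects these around m̂:
  lower = 2 × 5.38 − 5.87 = 4.89
  upper = 2 × 5.38 − 4.36 = 6.40

(4.89, 6.40)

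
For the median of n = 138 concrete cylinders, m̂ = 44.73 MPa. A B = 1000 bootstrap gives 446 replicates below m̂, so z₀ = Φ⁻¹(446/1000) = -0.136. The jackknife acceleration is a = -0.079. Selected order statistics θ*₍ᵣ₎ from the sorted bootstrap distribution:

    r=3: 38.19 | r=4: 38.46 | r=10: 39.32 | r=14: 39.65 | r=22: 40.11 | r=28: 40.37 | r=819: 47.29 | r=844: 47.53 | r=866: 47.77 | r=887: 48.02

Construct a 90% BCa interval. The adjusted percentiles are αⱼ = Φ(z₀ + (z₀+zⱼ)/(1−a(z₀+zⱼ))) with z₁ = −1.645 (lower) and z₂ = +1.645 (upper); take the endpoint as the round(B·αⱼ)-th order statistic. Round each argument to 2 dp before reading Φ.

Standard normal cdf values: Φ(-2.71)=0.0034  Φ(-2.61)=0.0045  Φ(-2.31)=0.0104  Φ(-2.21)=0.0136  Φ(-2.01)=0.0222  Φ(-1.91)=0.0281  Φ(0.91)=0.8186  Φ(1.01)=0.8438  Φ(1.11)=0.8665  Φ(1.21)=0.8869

(39.65, 48.02)

Lower: z₀ + z₁ = -0.136 + (-1.645) = -1.781; 1 − a(z₀+z₁) = 1 − (-0.079)(-1.781) = 0.8593; argument = -0.136 + (-1.781)/0.8593 = -2.2086 → -2.21.
α₁ = Φ(-2.21) = 0.0136; rank = round(1000 × 0.0136) = 14; θ*₍14₎ = 39.65.
Upper: z₀ + z₂ = 1.509; 1 − a(z₀+z₂) = 1.1192; argument = 1.2123 → 1.21; α₂ = 0.8869; rank = 887; θ*₍887₎ = 48.02.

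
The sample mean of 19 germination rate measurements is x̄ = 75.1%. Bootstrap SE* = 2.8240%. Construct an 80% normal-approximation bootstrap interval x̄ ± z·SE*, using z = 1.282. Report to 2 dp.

(71.48, 78.72)

Margin = 1.282 × 2.8240 = 3.620
Interval: 75.1 ± 3.620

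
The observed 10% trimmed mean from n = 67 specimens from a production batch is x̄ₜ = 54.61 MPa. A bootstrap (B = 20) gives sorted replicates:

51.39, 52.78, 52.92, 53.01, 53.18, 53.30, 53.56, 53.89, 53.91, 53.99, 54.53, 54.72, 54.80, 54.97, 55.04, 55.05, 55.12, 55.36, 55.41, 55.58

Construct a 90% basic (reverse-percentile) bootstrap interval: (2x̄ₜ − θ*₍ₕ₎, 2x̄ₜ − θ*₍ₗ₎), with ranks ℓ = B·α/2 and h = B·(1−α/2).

(53.81, 57.83)

Percentile endpoints at ranks 1 and 19: θ*₍1₎ = 51.39, θ*₍19₎ = 55.41.
Basic interval reflects these around x̄ₜ:
  lower = 2 × 54.61 − 55.41 = 53.81
  upper = 2 × 54.61 − 51.39 = 57.83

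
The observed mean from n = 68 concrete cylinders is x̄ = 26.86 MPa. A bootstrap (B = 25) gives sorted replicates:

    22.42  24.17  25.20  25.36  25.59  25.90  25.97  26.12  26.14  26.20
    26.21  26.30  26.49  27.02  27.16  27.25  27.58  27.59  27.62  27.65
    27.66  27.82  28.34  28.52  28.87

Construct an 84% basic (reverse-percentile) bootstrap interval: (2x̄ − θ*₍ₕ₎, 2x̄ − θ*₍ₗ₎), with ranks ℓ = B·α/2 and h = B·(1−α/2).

Percentile endpoints at ranks 2 and 23: θ*₍2₎ = 24.17, θ*₍23₎ = 28.34.
Basic interval reflects these around x̄:
  lower = 2 × 26.86 − 28.34 = 25.38
  upper = 2 × 26.86 − 24.17 = 29.55

(25.38, 29.55)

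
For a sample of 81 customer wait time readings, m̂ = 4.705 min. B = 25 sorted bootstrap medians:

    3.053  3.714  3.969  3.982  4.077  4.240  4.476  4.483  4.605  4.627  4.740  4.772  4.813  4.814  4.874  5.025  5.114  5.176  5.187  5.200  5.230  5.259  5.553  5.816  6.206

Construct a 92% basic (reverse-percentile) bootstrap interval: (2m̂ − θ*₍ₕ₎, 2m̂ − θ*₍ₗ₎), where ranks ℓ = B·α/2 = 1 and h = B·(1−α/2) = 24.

Percentile endpoints at ranks 1 and 24: θ*₍1₎ = 3.053, θ*₍24₎ = 5.816.
Basic interval reflects these around m̂:
  lower = 2 × 4.705 − 5.816 = 3.594
  upper = 2 × 4.705 − 3.053 = 6.357

(3.594, 6.357)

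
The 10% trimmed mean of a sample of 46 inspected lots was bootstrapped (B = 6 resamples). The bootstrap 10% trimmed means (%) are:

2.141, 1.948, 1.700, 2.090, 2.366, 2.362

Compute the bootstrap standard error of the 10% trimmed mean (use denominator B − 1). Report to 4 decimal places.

SE* = 0.2547

Bootstrap SE is the standard deviation of the 6 replicate 10% trimmed means.
Mean of replicates: (2.141 + 1.948 + 1.700 + 2.090 + 2.366 + 2.362) / 6 = 12.60700 / 6 = 2.10117
Sum of squared deviations: (+0.03983)² + (−0.15317)² + (−0.40117)² + (−0.01117)² + (+0.26483)² + (+0.26083)² = 0.32428
Variance = 0.32428 / 5 = 0.06486
SE* = √0.06486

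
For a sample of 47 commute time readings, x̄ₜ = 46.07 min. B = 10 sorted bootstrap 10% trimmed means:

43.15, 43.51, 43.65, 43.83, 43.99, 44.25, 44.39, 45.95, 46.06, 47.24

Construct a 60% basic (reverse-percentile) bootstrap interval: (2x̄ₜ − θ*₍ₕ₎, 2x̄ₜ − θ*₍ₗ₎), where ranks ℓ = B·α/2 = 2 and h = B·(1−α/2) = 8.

Percentile endpoints at ranks 2 and 8: θ*₍2₎ = 43.51, θ*₍8₎ = 45.95.
Basic interval reflects these around x̄ₜ:
  lower = 2 × 46.07 − 45.95 = 46.19
  upper = 2 × 46.07 − 43.51 = 48.63

(46.19, 48.63)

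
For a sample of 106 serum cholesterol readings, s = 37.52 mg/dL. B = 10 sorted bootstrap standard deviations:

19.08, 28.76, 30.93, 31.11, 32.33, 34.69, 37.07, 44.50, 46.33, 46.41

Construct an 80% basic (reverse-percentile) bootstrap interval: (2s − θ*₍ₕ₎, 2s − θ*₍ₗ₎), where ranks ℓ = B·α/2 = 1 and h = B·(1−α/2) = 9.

(28.71, 55.96)

Percentile endpoints at ranks 1 and 9: θ*₍1₎ = 19.08, θ*₍9₎ = 46.33.
Basic interval reflects these around s:
  lower = 2 × 37.52 − 46.33 = 28.71
  upper = 2 × 37.52 − 19.08 = 55.96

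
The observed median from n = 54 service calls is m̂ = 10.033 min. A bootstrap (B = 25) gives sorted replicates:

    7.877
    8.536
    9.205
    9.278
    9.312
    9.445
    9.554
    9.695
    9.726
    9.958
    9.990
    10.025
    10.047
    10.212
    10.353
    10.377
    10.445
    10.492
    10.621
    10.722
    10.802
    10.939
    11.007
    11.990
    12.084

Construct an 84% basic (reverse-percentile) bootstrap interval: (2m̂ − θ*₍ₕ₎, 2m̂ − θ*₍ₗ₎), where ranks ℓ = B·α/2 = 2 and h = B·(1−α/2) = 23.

(9.059, 11.530)

Percentile endpoints at ranks 2 and 23: θ*₍2₎ = 8.536, θ*₍23₎ = 11.007.
Basic interval reflects these around m̂:
  lower = 2 × 10.033 − 11.007 = 9.059
  upper = 2 × 10.033 − 8.536 = 11.530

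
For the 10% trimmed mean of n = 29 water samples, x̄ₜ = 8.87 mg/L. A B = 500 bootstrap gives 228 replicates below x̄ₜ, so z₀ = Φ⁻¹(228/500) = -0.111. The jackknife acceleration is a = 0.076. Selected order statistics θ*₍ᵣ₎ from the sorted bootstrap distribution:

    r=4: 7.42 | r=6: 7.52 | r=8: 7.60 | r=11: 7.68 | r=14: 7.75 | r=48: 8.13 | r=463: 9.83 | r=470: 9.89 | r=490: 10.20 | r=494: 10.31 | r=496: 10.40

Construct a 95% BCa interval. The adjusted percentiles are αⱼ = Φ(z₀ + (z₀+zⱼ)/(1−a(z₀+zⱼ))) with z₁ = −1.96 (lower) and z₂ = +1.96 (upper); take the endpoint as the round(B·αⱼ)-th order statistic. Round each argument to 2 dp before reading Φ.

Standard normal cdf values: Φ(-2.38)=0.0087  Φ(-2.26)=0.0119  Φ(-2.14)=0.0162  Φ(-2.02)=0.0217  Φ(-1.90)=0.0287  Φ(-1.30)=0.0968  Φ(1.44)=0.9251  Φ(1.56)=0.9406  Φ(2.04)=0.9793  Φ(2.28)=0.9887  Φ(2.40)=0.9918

(7.75, 10.20)

Lower: z₀ + z₁ = -0.111 + (-1.960) = -2.071; 1 − a(z₀+z₁) = 1 − (0.076)(-2.071) = 1.1574; argument = -0.111 + (-2.071)/1.1574 = -1.9004 → -1.90.
α₁ = Φ(-1.90) = 0.0287; rank = round(500 × 0.0287) = 14; θ*₍14₎ = 7.75.
Upper: z₀ + z₂ = 1.849; 1 − a(z₀+z₂) = 0.8595; argument = 2.0403 → 2.04; α₂ = 0.9793; rank = 490; θ*₍490₎ = 10.20.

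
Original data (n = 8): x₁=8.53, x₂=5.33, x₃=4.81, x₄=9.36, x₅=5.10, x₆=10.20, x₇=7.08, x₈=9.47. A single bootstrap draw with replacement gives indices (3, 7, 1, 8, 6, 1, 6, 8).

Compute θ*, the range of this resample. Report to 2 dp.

Resample values: 4.81, 7.08, 8.53, 9.47, 10.20, 8.53, 10.20, 9.47.
Range = 10.20 − 4.81 = 5.39

θ* = 5.39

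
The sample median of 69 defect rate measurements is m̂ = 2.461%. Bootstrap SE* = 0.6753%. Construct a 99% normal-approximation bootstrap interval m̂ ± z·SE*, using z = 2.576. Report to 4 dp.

Margin = 2.576 × 0.6753 = 1.73957
Interval: 2.461 ± 1.73957

(0.7214, 4.2006)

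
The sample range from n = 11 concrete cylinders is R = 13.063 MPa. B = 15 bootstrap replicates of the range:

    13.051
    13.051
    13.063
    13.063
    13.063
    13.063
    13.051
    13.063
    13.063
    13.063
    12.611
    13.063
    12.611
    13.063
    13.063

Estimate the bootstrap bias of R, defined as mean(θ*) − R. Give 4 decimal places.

bias = −0.0627

mean(θ*) = (13.051 + 13.051 + 13.063 + 13.063 + 13.063 + 13.063 + 13.051 + 13.063 + 13.063 + 13.063 + 12.611 + 13.063 + 12.611 + 13.063 + 13.063) / 15 = 13.00033
bias = 13.00033 − 13.063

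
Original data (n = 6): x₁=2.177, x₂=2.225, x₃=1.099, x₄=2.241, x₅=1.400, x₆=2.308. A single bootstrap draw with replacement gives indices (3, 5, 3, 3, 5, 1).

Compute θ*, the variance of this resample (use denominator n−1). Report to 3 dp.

θ* = 0.175

Resample values: 1.099, 1.400, 1.099, 1.099, 1.400, 2.177.
Mean = 1.3790; sum of squared deviations = 0.8729
s² = 0.8729 / 5 = 0.1746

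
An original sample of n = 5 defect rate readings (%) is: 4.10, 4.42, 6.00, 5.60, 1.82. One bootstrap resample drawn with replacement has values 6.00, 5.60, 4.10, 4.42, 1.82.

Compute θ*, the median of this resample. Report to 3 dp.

θ* = 4.420

Sorted: 1.82, 4.10, 4.42, 5.60, 6.00
Median = middle value = 4.420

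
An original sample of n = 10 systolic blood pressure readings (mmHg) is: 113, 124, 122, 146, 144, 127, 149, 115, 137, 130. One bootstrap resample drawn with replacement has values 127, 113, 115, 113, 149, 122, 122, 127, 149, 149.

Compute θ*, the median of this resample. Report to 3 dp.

θ* = 124.500

Sorted: 113, 113, 115, 122, 122, 127, 127, 149, 149, 149
Median = average of the two middle values = 124.500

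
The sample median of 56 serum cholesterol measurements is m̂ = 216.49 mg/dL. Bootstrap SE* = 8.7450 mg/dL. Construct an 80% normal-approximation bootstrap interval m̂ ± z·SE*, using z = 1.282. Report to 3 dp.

(205.279, 227.701)

Margin = 1.282 × 8.7450 = 11.2111
Interval: 216.49 ± 11.2111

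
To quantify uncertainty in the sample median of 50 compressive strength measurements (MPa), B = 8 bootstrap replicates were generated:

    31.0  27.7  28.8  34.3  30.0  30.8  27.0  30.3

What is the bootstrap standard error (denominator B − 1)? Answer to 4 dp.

SE* = 2.2662

Bootstrap SE is the standard deviation of the 8 replicate medians.
Mean of replicates: (31.0 + 27.7 + 28.8 + 34.3 + 30.0 + 30.8 + 27.0 + 30.3) / 8 = 239.90000 / 8 = 29.98750
Sum of squared deviations: (+1.01250)² + (−2.28750)² + (−1.18750)² + (+4.31250)² + (+0.01250)² + (+0.81250)² + (−2.98750)² + (+0.31250)² = 35.94875
Variance = 35.94875 / 7 = 5.13554
SE* = √5.13554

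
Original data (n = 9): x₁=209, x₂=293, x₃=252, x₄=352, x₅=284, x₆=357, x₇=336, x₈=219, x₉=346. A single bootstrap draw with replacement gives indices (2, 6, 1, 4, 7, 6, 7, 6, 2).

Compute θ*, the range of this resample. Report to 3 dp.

θ* = 148.000

Resample values: 293, 357, 209, 352, 336, 357, 336, 357, 293.
Range = 357 − 209 = 148.000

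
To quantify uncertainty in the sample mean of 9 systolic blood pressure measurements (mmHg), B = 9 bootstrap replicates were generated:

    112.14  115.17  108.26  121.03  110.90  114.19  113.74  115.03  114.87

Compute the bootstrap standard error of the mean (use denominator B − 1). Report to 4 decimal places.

Bootstrap SE is the standard deviation of the 9 replicate means.
Mean of replicates: (112.14 + 115.17 + 108.26 + 121.03 + 110.90 + 114.19 + 113.74 + 115.03 + 114.87) / 9 = 1025.33000 / 9 = 113.92556
Sum of squared deviations: (−1.78556)² + (+1.24444)² + (−5.66556)² + (+7.10444)² + (−3.02556)² + (+0.26444)² + (−0.18556)² + (+1.10444)² + (+0.94444)² = 98.67862
Variance = 98.67862 / 8 = 12.33483
SE* = √12.33483

SE* = 3.5121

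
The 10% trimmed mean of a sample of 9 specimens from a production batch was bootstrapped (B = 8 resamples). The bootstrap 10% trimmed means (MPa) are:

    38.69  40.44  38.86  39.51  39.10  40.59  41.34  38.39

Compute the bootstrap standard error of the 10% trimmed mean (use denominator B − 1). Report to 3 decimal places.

SE* = 1.056

Bootstrap SE is the standard deviation of the 8 replicate 10% trimmed means.
Mean of replicates: (38.69 + 40.44 + 38.86 + 39.51 + 39.10 + 40.59 + 41.34 + 38.39) / 8 = 316.9200 / 8 = 39.6150
Sum of squared deviations: (−0.9250)² + (+0.8250)² + (−0.7550)² + (−0.1050)² + (−0.5150)² + (+0.9750)² + (+1.7250)² + (−1.2250)² = 7.8094
Variance = 7.8094 / 7 = 1.1156
SE* = √1.1156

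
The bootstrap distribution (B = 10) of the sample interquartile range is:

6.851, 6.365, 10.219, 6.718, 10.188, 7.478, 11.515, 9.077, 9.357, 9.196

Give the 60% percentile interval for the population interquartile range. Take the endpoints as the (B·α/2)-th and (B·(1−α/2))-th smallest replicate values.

(6.718, 10.188)

Sorted replicates: 6.365, 6.718, 6.851, 7.478, 9.077, 9.196, 9.357, 10.188, 10.219, 11.515
α = 0.40; lower rank = 10 × 0.200 = 2; upper rank = 10 × 0.800 = 8.
The 2nd smallest replicate is 6.718; the 8th is 10.188.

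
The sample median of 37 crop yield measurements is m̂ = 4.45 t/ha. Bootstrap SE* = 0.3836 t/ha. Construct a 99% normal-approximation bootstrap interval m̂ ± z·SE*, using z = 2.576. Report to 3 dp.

(3.462, 5.438)

Margin = 2.576 × 0.3836 = 0.9882
Interval: 4.45 ± 0.9882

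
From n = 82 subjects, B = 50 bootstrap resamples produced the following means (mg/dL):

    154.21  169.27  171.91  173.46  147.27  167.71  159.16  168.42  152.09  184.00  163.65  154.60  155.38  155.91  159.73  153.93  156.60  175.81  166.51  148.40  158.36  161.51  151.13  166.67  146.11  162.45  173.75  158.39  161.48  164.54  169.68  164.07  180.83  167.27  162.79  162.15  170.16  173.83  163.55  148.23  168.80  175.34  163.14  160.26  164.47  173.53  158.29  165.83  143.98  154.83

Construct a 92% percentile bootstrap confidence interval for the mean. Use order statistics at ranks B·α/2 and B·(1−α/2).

Sorted replicates: 143.98, 146.11, 147.27, 148.23, 148.40, 151.13, 152.09, 153.93, 154.21, 154.60, 154.83, 155.38, 155.91, 156.60, 158.29, 158.36, 158.39, 159.16, 159.73, 160.26, 161.48, 161.51, 162.15, 162.45, 162.79, 163.14, 163.55, 163.65, 164.07, 164.47, 164.54, 165.83, 166.51, 166.67, 167.27, 167.71, 168.42, 168.80, 169.27, 169.68, 170.16, 171.91, 173.46, 173.53, 173.75, 173.83, 175.34, 175.81, 180.83, 184.00
α = 0.08; lower rank = 50 × 0.040 = 2; upper rank = 50 × 0.960 = 48.
The 2nd smallest replicate is 146.11; the 48th is 175.81.

(146.11, 175.81)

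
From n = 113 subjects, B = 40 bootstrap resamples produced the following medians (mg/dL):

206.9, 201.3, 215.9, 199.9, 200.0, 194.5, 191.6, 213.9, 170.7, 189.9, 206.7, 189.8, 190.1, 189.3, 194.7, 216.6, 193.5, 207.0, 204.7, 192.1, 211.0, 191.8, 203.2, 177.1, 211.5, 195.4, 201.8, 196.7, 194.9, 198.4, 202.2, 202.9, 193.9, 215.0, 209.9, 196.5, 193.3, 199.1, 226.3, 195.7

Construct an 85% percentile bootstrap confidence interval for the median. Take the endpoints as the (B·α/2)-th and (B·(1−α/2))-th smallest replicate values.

(189.3, 215.0)

Sorted replicates: 170.7, 177.1, 189.3, 189.8, 189.9, 190.1, 191.6, 191.8, 192.1, 193.3, 193.5, 193.9, 194.5, 194.7, 194.9, 195.4, 195.7, 196.5, 196.7, 198.4, 199.1, 199.9, 200.0, 201.3, 201.8, 202.2, 202.9, 203.2, 204.7, 206.7, 206.9, 207.0, 209.9, 211.0, 211.5, 213.9, 215.0, 215.9, 216.6, 226.3
α = 0.15; lower rank = 40 × 0.075 = 3; upper rank = 40 × 0.925 = 37.
The 3rd smallest replicate is 189.3; the 37th is 215.0.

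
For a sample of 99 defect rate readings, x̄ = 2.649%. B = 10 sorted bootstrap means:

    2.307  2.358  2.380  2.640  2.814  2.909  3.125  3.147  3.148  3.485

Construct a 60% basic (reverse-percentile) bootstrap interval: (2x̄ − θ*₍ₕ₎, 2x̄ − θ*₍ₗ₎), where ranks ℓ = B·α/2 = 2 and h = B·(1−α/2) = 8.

(2.151, 2.940)

Percentile endpoints at ranks 2 and 8: θ*₍2₎ = 2.358, θ*₍8₎ = 3.147.
Basic interval reflects these around x̄:
  lower = 2 × 2.649 − 3.147 = 2.151
  upper = 2 × 2.649 − 2.358 = 2.940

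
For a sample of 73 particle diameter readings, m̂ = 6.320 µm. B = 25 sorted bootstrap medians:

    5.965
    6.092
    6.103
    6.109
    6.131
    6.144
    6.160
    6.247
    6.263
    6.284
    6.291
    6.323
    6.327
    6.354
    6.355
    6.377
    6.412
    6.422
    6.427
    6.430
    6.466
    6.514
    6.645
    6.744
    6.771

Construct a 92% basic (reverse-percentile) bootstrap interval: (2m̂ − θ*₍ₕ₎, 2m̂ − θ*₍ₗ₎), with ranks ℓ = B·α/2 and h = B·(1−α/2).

Percentile endpoints at ranks 1 and 24: θ*₍1₎ = 5.965, θ*₍24₎ = 6.744.
Basic interval reflects these around m̂:
  lower = 2 × 6.320 − 6.744 = 5.896
  upper = 2 × 6.320 − 5.965 = 6.675

(5.896, 6.675)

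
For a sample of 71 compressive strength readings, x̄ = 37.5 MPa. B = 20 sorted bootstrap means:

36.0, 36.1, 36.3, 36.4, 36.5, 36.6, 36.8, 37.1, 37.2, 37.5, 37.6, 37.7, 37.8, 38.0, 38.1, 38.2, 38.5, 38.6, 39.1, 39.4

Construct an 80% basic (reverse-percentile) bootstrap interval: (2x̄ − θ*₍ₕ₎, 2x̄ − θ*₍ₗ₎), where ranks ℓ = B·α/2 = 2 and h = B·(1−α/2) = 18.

Percentile endpoints at ranks 2 and 18: θ*₍2₎ = 36.1, θ*₍18₎ = 38.6.
Basic interval reflects these around x̄:
  lower = 2 × 37.5 − 38.6 = 36.4
  upper = 2 × 37.5 − 36.1 = 38.9

(36.4, 38.9)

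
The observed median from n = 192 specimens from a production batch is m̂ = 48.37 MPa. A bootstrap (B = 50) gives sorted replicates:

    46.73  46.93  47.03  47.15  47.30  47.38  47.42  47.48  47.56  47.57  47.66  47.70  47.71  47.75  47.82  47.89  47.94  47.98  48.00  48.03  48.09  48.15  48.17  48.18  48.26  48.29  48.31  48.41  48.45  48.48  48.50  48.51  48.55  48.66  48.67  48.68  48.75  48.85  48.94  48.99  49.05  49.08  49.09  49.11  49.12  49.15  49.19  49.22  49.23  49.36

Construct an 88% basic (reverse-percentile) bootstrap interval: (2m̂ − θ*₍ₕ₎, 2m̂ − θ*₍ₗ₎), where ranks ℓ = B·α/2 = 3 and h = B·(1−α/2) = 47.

Percentile endpoints at ranks 3 and 47: θ*₍3₎ = 47.03, θ*₍47₎ = 49.19.
Basic interval reflects these around m̂:
  lower = 2 × 48.37 − 49.19 = 47.55
  upper = 2 × 48.37 − 47.03 = 49.71

(47.55, 49.71)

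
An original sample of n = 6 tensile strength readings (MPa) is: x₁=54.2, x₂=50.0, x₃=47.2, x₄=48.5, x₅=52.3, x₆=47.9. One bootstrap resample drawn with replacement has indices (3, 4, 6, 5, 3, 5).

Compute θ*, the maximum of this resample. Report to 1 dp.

Resample values: 47.2, 48.5, 47.9, 52.3, 47.2, 52.3.
Maximum = 52.3

θ* = 52.3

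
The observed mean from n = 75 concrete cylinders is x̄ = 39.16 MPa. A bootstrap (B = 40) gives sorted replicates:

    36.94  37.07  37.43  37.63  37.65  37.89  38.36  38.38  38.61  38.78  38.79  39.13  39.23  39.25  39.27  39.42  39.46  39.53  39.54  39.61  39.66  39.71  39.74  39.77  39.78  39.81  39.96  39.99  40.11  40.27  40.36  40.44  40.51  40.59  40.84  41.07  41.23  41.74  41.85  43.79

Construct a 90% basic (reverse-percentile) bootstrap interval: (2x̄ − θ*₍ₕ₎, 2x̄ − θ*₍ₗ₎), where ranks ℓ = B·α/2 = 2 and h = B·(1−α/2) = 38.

Percentile endpoints at ranks 2 and 38: θ*₍2₎ = 37.07, θ*₍38₎ = 41.74.
Basic interval reflects these around x̄:
  lower = 2 × 39.16 − 41.74 = 36.58
  upper = 2 × 39.16 − 37.07 = 41.25

(36.58, 41.25)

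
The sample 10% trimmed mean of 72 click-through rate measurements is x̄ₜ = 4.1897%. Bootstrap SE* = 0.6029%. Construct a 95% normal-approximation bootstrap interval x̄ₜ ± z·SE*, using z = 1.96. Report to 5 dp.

Margin = 1.96 × 0.6029 = 1.181684
Interval: 4.1897 ± 1.181684

(3.00802, 5.37138)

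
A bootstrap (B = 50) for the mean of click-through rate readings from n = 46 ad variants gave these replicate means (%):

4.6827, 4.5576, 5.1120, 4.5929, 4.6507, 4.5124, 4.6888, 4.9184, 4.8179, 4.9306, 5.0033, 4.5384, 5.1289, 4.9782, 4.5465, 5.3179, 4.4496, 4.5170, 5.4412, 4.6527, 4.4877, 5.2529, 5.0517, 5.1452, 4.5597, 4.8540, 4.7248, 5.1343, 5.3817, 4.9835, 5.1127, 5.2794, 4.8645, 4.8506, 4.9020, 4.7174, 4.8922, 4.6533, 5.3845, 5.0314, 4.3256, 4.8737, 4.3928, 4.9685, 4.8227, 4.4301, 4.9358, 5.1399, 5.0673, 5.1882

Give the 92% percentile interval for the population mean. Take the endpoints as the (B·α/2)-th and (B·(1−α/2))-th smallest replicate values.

(4.3928, 5.3817)

Sorted replicates: 4.3256, 4.3928, 4.4301, 4.4496, 4.4877, 4.5124, 4.5170, 4.5384, 4.5465, 4.5576, 4.5597, 4.5929, 4.6507, 4.6527, 4.6533, 4.6827, 4.6888, 4.7174, 4.7248, 4.8179, 4.8227, 4.8506, 4.8540, 4.8645, 4.8737, 4.8922, 4.9020, 4.9184, 4.9306, 4.9358, 4.9685, 4.9782, 4.9835, 5.0033, 5.0314, 5.0517, 5.0673, 5.1120, 5.1127, 5.1289, 5.1343, 5.1399, 5.1452, 5.1882, 5.2529, 5.2794, 5.3179, 5.3817, 5.3845, 5.4412
α = 0.08; lower rank = 50 × 0.040 = 2; upper rank = 50 × 0.960 = 48.
The 2nd smallest replicate is 4.3928; the 48th is 5.3817.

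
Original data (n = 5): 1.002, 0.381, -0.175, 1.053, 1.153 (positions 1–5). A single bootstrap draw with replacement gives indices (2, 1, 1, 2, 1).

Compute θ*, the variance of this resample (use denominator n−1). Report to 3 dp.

Resample values: 0.381, 1.002, 1.002, 0.381, 1.002.
Mean = 0.7536; sum of squared deviations = 0.4628
s² = 0.4628 / 4 = 0.1157

θ* = 0.116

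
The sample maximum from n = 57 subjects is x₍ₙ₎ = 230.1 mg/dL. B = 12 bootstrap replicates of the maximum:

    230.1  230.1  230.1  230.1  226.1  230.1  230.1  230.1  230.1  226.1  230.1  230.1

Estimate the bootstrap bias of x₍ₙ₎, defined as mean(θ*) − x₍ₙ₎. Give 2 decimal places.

bias = −0.67

mean(θ*) = (230.1 + 230.1 + 230.1 + 230.1 + 226.1 + 230.1 + 230.1 + 230.1 + 230.1 + 226.1 + 230.1 + 230.1) / 12 = 229.433
bias = 229.433 − 230.1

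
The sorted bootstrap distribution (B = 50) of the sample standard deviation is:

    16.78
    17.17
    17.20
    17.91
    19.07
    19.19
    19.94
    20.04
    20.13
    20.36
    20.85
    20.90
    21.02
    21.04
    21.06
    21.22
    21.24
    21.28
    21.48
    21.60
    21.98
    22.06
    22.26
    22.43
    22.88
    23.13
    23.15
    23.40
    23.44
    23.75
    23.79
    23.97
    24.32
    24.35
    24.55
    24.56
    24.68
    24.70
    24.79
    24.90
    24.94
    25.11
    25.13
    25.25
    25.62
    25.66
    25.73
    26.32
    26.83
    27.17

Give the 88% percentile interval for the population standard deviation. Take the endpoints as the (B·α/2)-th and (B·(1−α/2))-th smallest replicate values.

α = 0.12; lower rank = 50 × 0.060 = 3; upper rank = 50 × 0.940 = 47.
The 3rd smallest replicate is 17.20; the 47th is 25.73.

(17.20, 25.73)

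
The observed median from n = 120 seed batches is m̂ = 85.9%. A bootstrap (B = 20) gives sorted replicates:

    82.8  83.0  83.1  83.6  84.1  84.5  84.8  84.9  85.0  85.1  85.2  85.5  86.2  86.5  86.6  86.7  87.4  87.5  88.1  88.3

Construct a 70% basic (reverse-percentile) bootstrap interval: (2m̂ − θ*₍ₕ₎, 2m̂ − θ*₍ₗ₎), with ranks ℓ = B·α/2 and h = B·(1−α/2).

(84.4, 88.7)

Percentile endpoints at ranks 3 and 17: θ*₍3₎ = 83.1, θ*₍17₎ = 87.4.
Basic interval reflects these around m̂:
  lower = 2 × 85.9 − 87.4 = 84.4
  upper = 2 × 85.9 − 83.1 = 88.7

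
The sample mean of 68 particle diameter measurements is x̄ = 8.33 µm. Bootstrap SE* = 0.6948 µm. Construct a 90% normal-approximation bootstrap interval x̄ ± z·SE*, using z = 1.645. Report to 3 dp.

Margin = 1.645 × 0.6948 = 1.1429
Interval: 8.33 ± 1.1429

(7.187, 9.473)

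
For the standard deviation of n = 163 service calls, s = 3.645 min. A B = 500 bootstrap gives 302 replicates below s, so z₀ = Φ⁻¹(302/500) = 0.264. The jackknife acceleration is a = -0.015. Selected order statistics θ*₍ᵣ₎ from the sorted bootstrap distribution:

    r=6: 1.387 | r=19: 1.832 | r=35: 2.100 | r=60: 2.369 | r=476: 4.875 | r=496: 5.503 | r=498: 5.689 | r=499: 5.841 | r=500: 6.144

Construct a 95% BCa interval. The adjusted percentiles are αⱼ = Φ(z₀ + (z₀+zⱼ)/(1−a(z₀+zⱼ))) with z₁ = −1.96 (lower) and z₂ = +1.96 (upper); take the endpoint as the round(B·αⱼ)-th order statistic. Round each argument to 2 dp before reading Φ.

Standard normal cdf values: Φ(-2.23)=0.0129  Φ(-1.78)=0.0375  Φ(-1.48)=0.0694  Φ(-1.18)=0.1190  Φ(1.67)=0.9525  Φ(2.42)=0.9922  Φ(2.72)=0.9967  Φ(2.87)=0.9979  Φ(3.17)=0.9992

(2.100, 5.503)

Lower: z₀ + z₁ = 0.264 + (-1.960) = -1.696; 1 − a(z₀+z₁) = 1 − (-0.015)(-1.696) = 0.9746; argument = 0.264 + (-1.696)/0.9746 = -1.4763 → -1.48.
α₁ = Φ(-1.48) = 0.0694; rank = round(500 × 0.0694) = 35; θ*₍35₎ = 2.100.
Upper: z₀ + z₂ = 2.224; 1 − a(z₀+z₂) = 1.0334; argument = 2.4162 → 2.42; α₂ = 0.9922; rank = 496; θ*₍496₎ = 5.503.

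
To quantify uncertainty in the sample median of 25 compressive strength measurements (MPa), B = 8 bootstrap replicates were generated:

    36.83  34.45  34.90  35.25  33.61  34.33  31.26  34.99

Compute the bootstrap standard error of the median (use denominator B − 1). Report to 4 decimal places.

SE* = 1.5899

Bootstrap SE is the standard deviation of the 8 replicate medians.
Mean of replicates: (36.83 + 34.45 + 34.90 + 35.25 + 33.61 + 34.33 + 31.26 + 34.99) / 8 = 275.62000 / 8 = 34.45250
Sum of squared deviations: (+2.37750)² + (−0.00250)² + (+0.44750)² + (+0.79750)² + (−0.84250)² + (−0.12250)² + (−3.19250)² + (+0.53750)² = 17.69455
Variance = 17.69455 / 7 = 2.52779
SE* = √2.52779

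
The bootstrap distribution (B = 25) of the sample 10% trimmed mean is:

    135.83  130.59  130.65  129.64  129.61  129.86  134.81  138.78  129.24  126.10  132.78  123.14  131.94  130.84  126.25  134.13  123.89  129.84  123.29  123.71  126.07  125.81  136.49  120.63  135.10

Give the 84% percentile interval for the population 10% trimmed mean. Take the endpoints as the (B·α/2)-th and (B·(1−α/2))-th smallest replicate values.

(123.14, 135.83)

Sorted replicates: 120.63, 123.14, 123.29, 123.71, 123.89, 125.81, 126.07, 126.10, 126.25, 129.24, 129.61, 129.64, 129.84, 129.86, 130.59, 130.65, 130.84, 131.94, 132.78, 134.13, 134.81, 135.10, 135.83, 136.49, 138.78
α = 0.16; lower rank = 25 × 0.080 = 2; upper rank = 25 × 0.920 = 23.
The 2nd smallest replicate is 123.14; the 23rd is 135.83.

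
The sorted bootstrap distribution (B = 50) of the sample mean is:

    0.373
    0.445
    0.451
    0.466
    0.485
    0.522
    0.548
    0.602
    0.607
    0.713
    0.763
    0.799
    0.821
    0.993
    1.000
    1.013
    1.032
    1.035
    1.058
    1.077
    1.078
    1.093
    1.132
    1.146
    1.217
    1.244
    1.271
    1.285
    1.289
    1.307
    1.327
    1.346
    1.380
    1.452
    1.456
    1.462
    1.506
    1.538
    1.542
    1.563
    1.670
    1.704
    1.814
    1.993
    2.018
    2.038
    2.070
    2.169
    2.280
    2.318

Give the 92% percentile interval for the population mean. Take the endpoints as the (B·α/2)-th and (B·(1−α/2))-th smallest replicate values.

(0.445, 2.169)

α = 0.08; lower rank = 50 × 0.040 = 2; upper rank = 50 × 0.960 = 48.
The 2nd smallest replicate is 0.445; the 48th is 2.169.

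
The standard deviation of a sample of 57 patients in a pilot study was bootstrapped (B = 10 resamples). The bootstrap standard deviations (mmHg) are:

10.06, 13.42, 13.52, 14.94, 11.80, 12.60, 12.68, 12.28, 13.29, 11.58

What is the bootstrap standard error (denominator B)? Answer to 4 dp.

SE* = 1.2533

Bootstrap SE is the standard deviation of the 10 replicate standard deviations.
Mean of replicates: (10.06 + 13.42 + 13.52 + 14.94 + 11.80 + 12.60 + 12.68 + 12.28 + 13.29 + 11.58) / 10 = 126.17000 / 10 = 12.61700
Sum of squared deviations: (−2.55700)² + (+0.80300)² + (+0.90300)² + (+2.32300)² + (−0.81700)² + (−0.01700)² + (+0.06300)² + (−0.33700)² + (+0.67300)² + (−1.03700)² = 15.70841
Variance = 15.70841 / 10 = 1.57084
SE* = √1.57084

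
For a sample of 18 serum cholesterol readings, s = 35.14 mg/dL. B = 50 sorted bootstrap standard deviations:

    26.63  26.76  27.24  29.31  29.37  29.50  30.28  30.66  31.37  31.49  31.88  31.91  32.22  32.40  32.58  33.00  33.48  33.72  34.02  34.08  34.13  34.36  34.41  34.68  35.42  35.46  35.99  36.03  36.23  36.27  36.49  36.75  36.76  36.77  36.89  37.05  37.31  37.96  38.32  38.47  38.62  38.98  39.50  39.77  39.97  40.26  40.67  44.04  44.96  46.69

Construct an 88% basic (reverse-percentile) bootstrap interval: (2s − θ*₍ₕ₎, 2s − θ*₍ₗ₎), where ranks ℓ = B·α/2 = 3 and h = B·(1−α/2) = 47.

Percentile endpoints at ranks 3 and 47: θ*₍3₎ = 27.24, θ*₍47₎ = 40.67.
Basic interval reflects these around s:
  lower = 2 × 35.14 − 40.67 = 29.61
  upper = 2 × 35.14 − 27.24 = 43.04

(29.61, 43.04)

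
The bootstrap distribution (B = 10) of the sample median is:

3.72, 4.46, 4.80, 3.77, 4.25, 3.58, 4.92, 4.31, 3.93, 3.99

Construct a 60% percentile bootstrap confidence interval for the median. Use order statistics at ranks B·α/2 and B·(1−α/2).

Sorted replicates: 3.58, 3.72, 3.77, 3.93, 3.99, 4.25, 4.31, 4.46, 4.80, 4.92
α = 0.40; lower rank = 10 × 0.200 = 2; upper rank = 10 × 0.800 = 8.
The 2nd smallest replicate is 3.72; the 8th is 4.46.

(3.72, 4.46)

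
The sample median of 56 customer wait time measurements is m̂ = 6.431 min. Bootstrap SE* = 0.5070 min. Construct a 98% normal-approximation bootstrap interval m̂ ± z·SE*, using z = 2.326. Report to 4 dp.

(5.2517, 7.6103)

Margin = 2.326 × 0.5070 = 1.17928
Interval: 6.431 ± 1.17928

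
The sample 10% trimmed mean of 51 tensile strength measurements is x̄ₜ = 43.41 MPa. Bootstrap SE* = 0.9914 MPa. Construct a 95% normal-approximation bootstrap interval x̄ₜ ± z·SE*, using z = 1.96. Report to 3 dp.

(41.467, 45.353)

Margin = 1.96 × 0.9914 = 1.9431
Interval: 43.41 ± 1.9431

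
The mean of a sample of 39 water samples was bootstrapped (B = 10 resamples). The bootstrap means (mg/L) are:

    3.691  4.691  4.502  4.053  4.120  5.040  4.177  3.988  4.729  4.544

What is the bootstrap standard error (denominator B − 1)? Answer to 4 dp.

SE* = 0.4127

Bootstrap SE is the standard deviation of the 10 replicate means.
Mean of replicates: (3.691 + 4.691 + 4.502 + 4.053 + 4.120 + 5.040 + 4.177 + 3.988 + 4.729 + 4.544) / 10 = 43.53500 / 10 = 4.35350
Sum of squared deviations: (−0.66250)² + (+0.33750)² + (+0.14850)² + (−0.30050)² + (−0.23350)² + (+0.68650)² + (−0.17650)² + (−0.36550)² + (+0.37550)² + (+0.19050)² = 1.53300
Variance = 1.53300 / 9 = 0.17033
SE* = √0.17033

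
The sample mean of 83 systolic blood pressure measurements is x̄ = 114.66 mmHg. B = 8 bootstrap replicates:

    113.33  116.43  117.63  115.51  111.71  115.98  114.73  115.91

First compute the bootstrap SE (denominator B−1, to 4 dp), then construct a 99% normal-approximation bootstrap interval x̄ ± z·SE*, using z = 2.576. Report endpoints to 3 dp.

Mean of replicates = 115.1538; sum of squared deviations = 24.5072; SE* = √(24.5072/7) = 1.8711
Margin = 2.576 × 1.8711 = 4.8200
Interval: 114.66 ± 4.8200

(109.840, 119.480)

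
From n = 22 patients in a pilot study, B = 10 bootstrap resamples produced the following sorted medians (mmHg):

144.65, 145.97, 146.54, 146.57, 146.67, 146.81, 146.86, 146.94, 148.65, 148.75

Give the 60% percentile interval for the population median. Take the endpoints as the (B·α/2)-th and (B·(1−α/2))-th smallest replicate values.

(145.97, 146.94)

α = 0.40; lower rank = 10 × 0.200 = 2; upper rank = 10 × 0.800 = 8.
The 2nd smallest replicate is 145.97; the 8th is 146.94.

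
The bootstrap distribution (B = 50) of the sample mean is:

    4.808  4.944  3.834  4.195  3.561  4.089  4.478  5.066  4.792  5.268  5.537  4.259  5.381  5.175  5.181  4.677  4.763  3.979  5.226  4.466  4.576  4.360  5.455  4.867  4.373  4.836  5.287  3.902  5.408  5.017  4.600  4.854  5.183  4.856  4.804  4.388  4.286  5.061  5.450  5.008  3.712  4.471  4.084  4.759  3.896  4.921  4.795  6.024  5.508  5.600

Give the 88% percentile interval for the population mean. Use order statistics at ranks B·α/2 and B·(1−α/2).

(3.834, 5.508)

Sorted replicates: 3.561, 3.712, 3.834, 3.896, 3.902, 3.979, 4.084, 4.089, 4.195, 4.259, 4.286, 4.360, 4.373, 4.388, 4.466, 4.471, 4.478, 4.576, 4.600, 4.677, 4.759, 4.763, 4.792, 4.795, 4.804, 4.808, 4.836, 4.854, 4.856, 4.867, 4.921, 4.944, 5.008, 5.017, 5.061, 5.066, 5.175, 5.181, 5.183, 5.226, 5.268, 5.287, 5.381, 5.408, 5.450, 5.455, 5.508, 5.537, 5.600, 6.024
α = 0.12; lower rank = 50 × 0.060 = 3; upper rank = 50 × 0.940 = 47.
The 3rd smallest replicate is 3.834; the 47th is 5.508.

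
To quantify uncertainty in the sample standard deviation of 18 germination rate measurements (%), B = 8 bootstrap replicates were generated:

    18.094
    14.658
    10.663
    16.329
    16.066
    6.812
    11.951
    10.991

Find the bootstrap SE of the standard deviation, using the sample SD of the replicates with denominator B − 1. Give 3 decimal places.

SE* = 3.737

Bootstrap SE is the standard deviation of the 8 replicate standard deviations.
Mean of replicates: (18.094 + 14.658 + 10.663 + 16.329 + 16.066 + 6.812 + 11.951 + 10.991) / 8 = 105.5640 / 8 = 13.1955
Sum of squared deviations: (+4.8985)² + (+1.4625)² + (−2.5325)² + (+3.1335)² + (+2.8705)² + (−6.3835)² + (−1.2445)² + (−2.2045)² = 97.7640
Variance = 97.7640 / 7 = 13.9663
SE* = √13.9663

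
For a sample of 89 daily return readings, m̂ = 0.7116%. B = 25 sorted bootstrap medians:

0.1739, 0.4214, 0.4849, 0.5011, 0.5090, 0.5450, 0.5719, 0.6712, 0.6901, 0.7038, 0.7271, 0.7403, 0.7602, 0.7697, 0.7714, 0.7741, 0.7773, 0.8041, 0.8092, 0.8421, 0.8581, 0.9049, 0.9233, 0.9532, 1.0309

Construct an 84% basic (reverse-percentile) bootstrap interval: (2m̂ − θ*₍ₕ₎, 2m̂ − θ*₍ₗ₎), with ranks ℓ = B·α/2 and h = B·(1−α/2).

Percentile endpoints at ranks 2 and 23: θ*₍2₎ = 0.4214, θ*₍23₎ = 0.9233.
Basic interval reflects these around m̂:
  lower = 2 × 0.7116 − 0.9233 = 0.4999
  upper = 2 × 0.7116 − 0.4214 = 1.0018

(0.4999, 1.0018)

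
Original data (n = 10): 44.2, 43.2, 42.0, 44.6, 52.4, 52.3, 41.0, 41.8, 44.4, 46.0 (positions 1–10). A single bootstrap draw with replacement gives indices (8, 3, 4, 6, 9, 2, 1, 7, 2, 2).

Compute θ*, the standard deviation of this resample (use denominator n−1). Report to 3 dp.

θ* = 3.148

Resample values: 41.8, 42.0, 44.6, 52.3, 44.4, 43.2, 44.2, 41.0, 43.2, 43.2.
Mean = 43.9900; sum of squared deviations = 89.2090
s² = 89.2090 / 9 = 9.9121
s = √9.9121 = 3.148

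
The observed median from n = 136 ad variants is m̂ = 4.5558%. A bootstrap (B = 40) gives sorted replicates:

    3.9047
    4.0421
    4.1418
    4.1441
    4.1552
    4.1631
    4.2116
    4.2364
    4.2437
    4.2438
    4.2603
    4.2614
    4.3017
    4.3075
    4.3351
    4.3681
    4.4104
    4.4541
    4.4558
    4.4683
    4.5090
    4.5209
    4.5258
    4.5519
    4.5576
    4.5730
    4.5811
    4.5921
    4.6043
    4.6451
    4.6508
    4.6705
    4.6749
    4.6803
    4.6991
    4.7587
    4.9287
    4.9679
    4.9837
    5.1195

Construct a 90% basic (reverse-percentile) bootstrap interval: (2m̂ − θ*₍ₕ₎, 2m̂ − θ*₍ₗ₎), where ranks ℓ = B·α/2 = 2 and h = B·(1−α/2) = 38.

Percentile endpoints at ranks 2 and 38: θ*₍2₎ = 4.0421, θ*₍38₎ = 4.9679.
Basic interval reflects these around m̂:
  lower = 2 × 4.5558 − 4.9679 = 4.1437
  upper = 2 × 4.5558 − 4.0421 = 5.0695

(4.1437, 5.0695)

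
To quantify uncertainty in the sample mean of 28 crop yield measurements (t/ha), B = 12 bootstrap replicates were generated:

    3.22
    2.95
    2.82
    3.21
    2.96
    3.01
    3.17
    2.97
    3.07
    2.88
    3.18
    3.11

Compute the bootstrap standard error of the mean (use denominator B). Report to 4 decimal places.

Bootstrap SE is the standard deviation of the 12 replicate means.
Mean of replicates: (3.22 + 2.95 + 2.82 + 3.21 + 2.96 + 3.01 + 3.17 + 2.97 + 3.07 + 2.88 + 3.18 + 3.11) / 12 = 36.55000 / 12 = 3.04583
Sum of squared deviations: (+0.17417)² + (−0.09583)² + (−0.22583)² + (+0.16417)² + (−0.08583)² + (−0.03583)² + (+0.12417)² + (−0.07583)² + (+0.02417)² + (−0.16583)² + (+0.13417)² + (+0.06417)² = 0.19749
Variance = 0.19749 / 12 = 0.01646
SE* = √0.01646

SE* = 0.1283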